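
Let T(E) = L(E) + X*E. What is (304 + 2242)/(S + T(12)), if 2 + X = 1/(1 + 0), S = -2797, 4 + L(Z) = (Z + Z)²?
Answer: -2546/2237 ≈ -1.1381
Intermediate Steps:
L(Z) = -4 + 4*Z² (L(Z) = -4 + (Z + Z)² = -4 + (2*Z)² = -4 + 4*Z²)
X = -1 (X = -2 + 1/(1 + 0) = -2 + 1/1 = -2 + 1 = -1)
T(E) = -4 - E + 4*E² (T(E) = (-4 + 4*E²) - E = -4 - E + 4*E²)
(304 + 2242)/(S + T(12)) = (304 + 2242)/(-2797 + (-4 - 1*12 + 4*12²)) = 2546/(-2797 + (-4 - 12 + 4*144)) = 2546/(-2797 + (-4 - 12 + 576)) = 2546/(-2797 + 560) = 2546/(-2237) = 2546*(-1/2237) = -2546/2237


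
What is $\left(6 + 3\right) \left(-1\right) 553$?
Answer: $-4977$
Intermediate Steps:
$\left(6 + 3\right) \left(-1\right) 553 = 9 \left(-1\right) 553 = \left(-9\right) 553 = -4977$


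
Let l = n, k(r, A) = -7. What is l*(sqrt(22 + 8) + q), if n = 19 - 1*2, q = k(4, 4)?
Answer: -119 + 17*sqrt(30) ≈ -25.887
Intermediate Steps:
q = -7
n = 17 (n = 19 - 2 = 17)
l = 17
l*(sqrt(22 + 8) + q) = 17*(sqrt(22 + 8) - 7) = 17*(sqrt(30) - 7) = 17*(-7 + sqrt(30)) = -119 + 17*sqrt(30)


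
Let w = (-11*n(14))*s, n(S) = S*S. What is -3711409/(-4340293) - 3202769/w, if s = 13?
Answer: 14004979242769/121649732204 ≈ 115.13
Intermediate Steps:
n(S) = S²
w = -28028 (w = -11*14²*13 = -11*196*13 = -2156*13 = -28028)
-3711409/(-4340293) - 3202769/w = -3711409/(-4340293) - 3202769/(-28028) = -3711409*(-1/4340293) - 3202769*(-1/28028) = 3711409/4340293 + 3202769/28028 = 14004979242769/121649732204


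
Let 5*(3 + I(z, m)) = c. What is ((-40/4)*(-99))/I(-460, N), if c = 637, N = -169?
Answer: 2475/311 ≈ 7.9582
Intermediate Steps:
I(z, m) = 622/5 (I(z, m) = -3 + (⅕)*637 = -3 + 637/5 = 622/5)
((-40/4)*(-99))/I(-460, N) = ((-40/4)*(-99))/(622/5) = (((¼)*(-40))*(-99))*(5/622) = -10*(-99)*(5/622) = 990*(5/622) = 2475/311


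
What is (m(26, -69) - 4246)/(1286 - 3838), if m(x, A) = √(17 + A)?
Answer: 193/116 - I*√13/1276 ≈ 1.6638 - 0.0028257*I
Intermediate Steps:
(m(26, -69) - 4246)/(1286 - 3838) = (√(17 - 69) - 4246)/(1286 - 3838) = (√(-52) - 4246)/(-2552) = (2*I*√13 - 4246)*(-1/2552) = (-4246 + 2*I*√13)*(-1/2552) = 193/116 - I*√13/1276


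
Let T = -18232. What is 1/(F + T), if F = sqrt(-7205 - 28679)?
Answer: -4558/83110427 - I*sqrt(8971)/166220854 ≈ -5.4843e-5 - 5.6982e-7*I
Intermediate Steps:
F = 2*I*sqrt(8971) (F = sqrt(-35884) = 2*I*sqrt(8971) ≈ 189.43*I)
1/(F + T) = 1/(2*I*sqrt(8971) - 18232) = 1/(-18232 + 2*I*sqrt(8971))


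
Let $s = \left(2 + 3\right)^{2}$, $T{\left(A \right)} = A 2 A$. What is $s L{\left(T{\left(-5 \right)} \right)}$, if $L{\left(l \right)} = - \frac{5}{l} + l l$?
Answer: $\frac{124995}{2} \approx 62498.0$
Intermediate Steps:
$T{\left(A \right)} = 2 A^{2}$ ($T{\left(A \right)} = 2 A A = 2 A^{2}$)
$L{\left(l \right)} = l^{2} - \frac{5}{l}$ ($L{\left(l \right)} = - \frac{5}{l} + l^{2} = l^{2} - \frac{5}{l}$)
$s = 25$ ($s = 5^{2} = 25$)
$s L{\left(T{\left(-5 \right)} \right)} = 25 \frac{-5 + \left(2 \left(-5\right)^{2}\right)^{3}}{2 \left(-5\right)^{2}} = 25 \frac{-5 + \left(2 \cdot 25\right)^{3}}{2 \cdot 25} = 25 \frac{-5 + 50^{3}}{50} = 25 \frac{-5 + 125000}{50} = 25 \cdot \frac{1}{50} \cdot 124995 = 25 \cdot \frac{24999}{10} = \frac{124995}{2}$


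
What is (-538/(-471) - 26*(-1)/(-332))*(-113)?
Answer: -9399905/78186 ≈ -120.22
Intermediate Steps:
(-538/(-471) - 26*(-1)/(-332))*(-113) = (-538*(-1/471) + 26*(-1/332))*(-113) = (538/471 - 13/166)*(-113) = (83185/78186)*(-113) = -9399905/78186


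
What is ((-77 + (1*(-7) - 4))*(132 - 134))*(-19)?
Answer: -3344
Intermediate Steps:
((-77 + (1*(-7) - 4))*(132 - 134))*(-19) = ((-77 + (-7 - 4))*(-2))*(-19) = ((-77 - 11)*(-2))*(-19) = -88*(-2)*(-19) = 176*(-19) = -3344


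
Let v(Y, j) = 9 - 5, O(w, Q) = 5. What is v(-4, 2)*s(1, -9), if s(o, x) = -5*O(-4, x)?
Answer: -100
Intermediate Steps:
v(Y, j) = 4
s(o, x) = -25 (s(o, x) = -5*5 = -25)
v(-4, 2)*s(1, -9) = 4*(-25) = -100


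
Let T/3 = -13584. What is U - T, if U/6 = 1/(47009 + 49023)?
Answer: 1956748035/48016 ≈ 40752.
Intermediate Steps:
T = -40752 (T = 3*(-13584) = -40752)
U = 3/48016 (U = 6/(47009 + 49023) = 6/96032 = 6*(1/96032) = 3/48016 ≈ 6.2479e-5)
U - T = 3/48016 - 1*(-40752) = 3/48016 + 40752 = 1956748035/48016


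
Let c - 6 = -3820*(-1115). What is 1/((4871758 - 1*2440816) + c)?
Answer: 1/6690248 ≈ 1.4947e-7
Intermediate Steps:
c = 4259306 (c = 6 - 3820*(-1115) = 6 + 4259300 = 4259306)
1/((4871758 - 1*2440816) + c) = 1/((4871758 - 1*2440816) + 4259306) = 1/((4871758 - 2440816) + 4259306) = 1/(2430942 + 4259306) = 1/6690248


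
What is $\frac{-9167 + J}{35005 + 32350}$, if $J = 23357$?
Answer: $\frac{2838}{13471} \approx 0.21067$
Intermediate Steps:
$\frac{-9167 + J}{35005 + 32350} = \frac{-9167 + 23357}{35005 + 32350} = \frac{14190}{67355} = 14190 \cdot \frac{1}{67355} = \frac{2838}{13471}$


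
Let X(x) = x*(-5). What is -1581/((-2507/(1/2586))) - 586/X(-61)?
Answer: -1266205189/659115370 ≈ -1.9211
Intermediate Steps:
X(x) = -5*x
-1581/((-2507/(1/2586))) - 586/X(-61) = -1581/((-2507/(1/2586))) - 586/((-5*(-61))) = -1581/((-2507/1/2586)) - 586/305 = -1581/((-2507*2586)) - 586*1/305 = -1581/(-6483102) - 586/305 = -1581*(-1/6483102) - 586/305 = 527/2161034 - 586/305 = -1266205189/659115370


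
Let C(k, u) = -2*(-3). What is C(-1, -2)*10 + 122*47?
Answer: 5794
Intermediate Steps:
C(k, u) = 6
C(-1, -2)*10 + 122*47 = 6*10 + 122*47 = 60 + 5734 = 5794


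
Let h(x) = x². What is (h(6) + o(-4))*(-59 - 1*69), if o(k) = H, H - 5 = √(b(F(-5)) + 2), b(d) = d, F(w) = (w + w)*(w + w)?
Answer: -5248 - 128*√102 ≈ -6540.7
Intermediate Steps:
F(w) = 4*w² (F(w) = (2*w)*(2*w) = 4*w²)
H = 5 + √102 (H = 5 + √(4*(-5)² + 2) = 5 + √(4*25 + 2) = 5 + √(100 + 2) = 5 + √102 ≈ 15.100)
o(k) = 5 + √102
(h(6) + o(-4))*(-59 - 1*69) = (6² + (5 + √102))*(-59 - 1*69) = (36 + (5 + √102))*(-59 - 69) = (41 + √102)*(-128) = -5248 - 128*√102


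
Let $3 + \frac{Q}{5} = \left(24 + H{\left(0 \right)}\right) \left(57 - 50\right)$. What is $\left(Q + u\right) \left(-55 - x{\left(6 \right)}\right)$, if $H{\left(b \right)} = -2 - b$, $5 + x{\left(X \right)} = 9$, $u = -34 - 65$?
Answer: $-38704$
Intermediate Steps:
$u = -99$
$x{\left(X \right)} = 4$ ($x{\left(X \right)} = -5 + 9 = 4$)
$Q = 755$ ($Q = -15 + 5 \left(24 - 2\right) \left(57 - 50\right) = -15 + 5 \left(24 + \left(-2 + 0\right)\right) 7 = -15 + 5 \left(24 - 2\right) 7 = -15 + 5 \cdot 22 \cdot 7 = -15 + 5 \cdot 154 = -15 + 770 = 755$)
$\left(Q + u\right) \left(-55 - x{\left(6 \right)}\right) = \left(755 - 99\right) \left(-55 - 4\right) = 656 \left(-55 - 4\right) = 656 \left(-59\right) = -38704$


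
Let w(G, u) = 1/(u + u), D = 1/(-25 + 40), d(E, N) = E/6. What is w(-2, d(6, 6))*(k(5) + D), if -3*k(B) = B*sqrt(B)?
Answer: 1/30 - 5*sqrt(5)/6 ≈ -1.8301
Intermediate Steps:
d(E, N) = E/6 (d(E, N) = E*(1/6) = E/6)
D = 1/15 ≈ 0.066667
k(B) = -B**(3/2)/3 (k(B) = -B*sqrt(B)/3 = -B**(3/2)/3)
w(G, u) = 1/(2*u)
w(-2, d(6, 6))*(k(5) + D) = (1/(2*(((1/6)*6))))*(-5*sqrt(5)/3 + 1/15) = ((1/2)/1)*(-5*sqrt(5)/3 + 1/15) = ((1/2)*1)*(-5*sqrt(5)/3 + 1/15) = (1/15 - 5*sqrt(5)/3)/2 = 1/30 - 5*sqrt(5)/6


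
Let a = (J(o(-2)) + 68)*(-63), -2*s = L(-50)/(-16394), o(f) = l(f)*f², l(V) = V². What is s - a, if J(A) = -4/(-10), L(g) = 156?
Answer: 176612757/40985 ≈ 4309.2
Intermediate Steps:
o(f) = f⁴ (o(f) = f²*f² = f⁴)
s = 39/8197 (s = -78/(-16394) = -78*(-1)/16394 = -½*(-78/8197) = 39/8197 ≈ 0.0047578)
J(A) = ⅖ (J(A) = -4*(-⅒) = ⅖)
a = -21546/5 (a = (⅖ + 68)*(-63) = (342/5)*(-63) = -21546/5 ≈ -4309.2)
s - a = 39/8197 - 1*(-21546/5) = 39/8197 + 21546/5 = 176612757/40985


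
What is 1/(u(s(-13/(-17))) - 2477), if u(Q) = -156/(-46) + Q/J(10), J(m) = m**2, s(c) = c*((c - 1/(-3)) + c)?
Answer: -398820/986518939 ≈ -0.00040427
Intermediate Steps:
s(c) = c*(1/3 + 2*c) (s(c) = c*((c - 1*(-1/3)) + c) = c*((c + 1/3) + c) = c*((1/3 + c) + c) = c*(1/3 + 2*c))
u(Q) = 78/23 + Q/100 (u(Q) = -156/(-46) + Q/(10**2) = -156*(-1/46) + Q/100 = 78/23 + Q*(1/100) = 78/23 + Q/100)
1/(u(s(-13/(-17))) - 2477) = 1/((78/23 + ((-13/(-17))*(1 + 6*(-13/(-17)))/3)/100) - 2477) = 1/((78/23 + ((-13*(-1/17))*(1 + 6*(-13*(-1/17)))/3)/100) - 2477) = 1/((78/23 + ((1/3)*(13/17)*(1 + 6*(13/17)))/100) - 2477) = 1/((78/23 + ((1/3)*(13/17)*(1 + 78/17))/100) - 2477) = 1/((78/23 + ((1/3)*(13/17)*(95/17))/100) - 2477) = 1/((78/23 + (1/100)*(1235/867)) - 2477) = 1/((78/23 + 247/17340) - 2477) = 1/(1358201/398820 - 2477) = 1/(-986518939/398820) = -398820/986518939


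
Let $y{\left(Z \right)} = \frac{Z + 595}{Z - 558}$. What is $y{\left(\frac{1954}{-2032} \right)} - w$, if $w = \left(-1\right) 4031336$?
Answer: $\frac{2289415267537}{567905} \approx 4.0313 \cdot 10^{6}$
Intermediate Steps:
$y{\left(Z \right)} = \frac{595 + Z}{-558 + Z}$
$w = -4031336$
$y{\left(\frac{1954}{-2032} \right)} - w = \frac{595 + \frac{1954}{-2032}}{-558 + \frac{1954}{-2032}} - -4031336 = \frac{595 + 1954 \left(- \frac{1}{2032}\right)}{-558 + 1954 \left(- \frac{1}{2032}\right)} + 4031336 = \frac{595 - \frac{977}{1016}}{-558 - \frac{977}{1016}} + 4031336 = \frac{1}{- \frac{567905}{1016}} \cdot \frac{603543}{1016} + 4031336 = \left(- \frac{1016}{567905}\right) \frac{603543}{1016} + 4031336 = - \frac{603543}{567905} + 4031336 = \frac{2289415267537}{567905}$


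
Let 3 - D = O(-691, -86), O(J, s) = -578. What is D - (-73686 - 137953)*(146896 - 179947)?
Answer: -6994880008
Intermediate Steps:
D = 581 (D = 3 - 1*(-578) = 3 + 578 = 581)
D - (-73686 - 137953)*(146896 - 179947) = 581 - (-73686 - 137953)*(146896 - 179947) = 581 - (-211639)*(-33051) = 581 - 1*6994880589 = 581 - 6994880589 = -6994880008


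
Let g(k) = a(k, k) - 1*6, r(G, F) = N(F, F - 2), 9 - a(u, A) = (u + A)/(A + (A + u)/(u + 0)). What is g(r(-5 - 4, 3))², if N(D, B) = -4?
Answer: 1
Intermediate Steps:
a(u, A) = 9 - (A + u)/(A + (A + u)/u) (a(u, A) = 9 - (u + A)/(A + (A + u)/(u + 0)) = 9 - (A + u)/(A + (A + u)/u))
r(G, F) = -4
g(k) = -6 + (7*k² + 18*k)/(k² + 2*k) (g(k) = (-k² + 9*k + 9*k + 8*k*k)/(k + k + k*k) - 1*6 = (-k² + 9*k + 9*k + 8*k²)/(k + k + k²) - 6 = (7*k² + 18*k)/(k² + 2*k) - 6 = -6 + (7*k² + 18*k)/(k² + 2*k))
g(r(-5 - 4, 3))² = ((6 - 4)/(2 - 4))² = (2/(-2))² = (-½*2)² = (-1)² = 1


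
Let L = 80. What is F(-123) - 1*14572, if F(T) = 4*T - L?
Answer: -15144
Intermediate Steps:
F(T) = -80 + 4*T (F(T) = 4*T - 1*80 = 4*T - 80 = -80 + 4*T)
F(-123) - 1*14572 = (-80 + 4*(-123)) - 1*14572 = (-80 - 492) - 14572 = -572 - 14572 = -15144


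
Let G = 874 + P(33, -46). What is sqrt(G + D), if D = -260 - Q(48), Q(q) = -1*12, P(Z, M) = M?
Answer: 2*sqrt(145) ≈ 24.083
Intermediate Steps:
Q(q) = -12
G = 828 (G = 874 - 46 = 828)
D = -248 (D = -260 - 1*(-12) = -260 + 12 = -248)
sqrt(G + D) = sqrt(828 - 248) = sqrt(580) = 2*sqrt(145)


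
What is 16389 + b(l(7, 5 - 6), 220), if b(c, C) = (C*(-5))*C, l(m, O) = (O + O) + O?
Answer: -225611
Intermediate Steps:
l(m, O) = 3*O (l(m, O) = 2*O + O = 3*O)
b(c, C) = -5*C² (b(c, C) = (-5*C)*C = -5*C²)
16389 + b(l(7, 5 - 6), 220) = 16389 - 5*220² = 16389 - 5*48400 = 16389 - 242000 = -225611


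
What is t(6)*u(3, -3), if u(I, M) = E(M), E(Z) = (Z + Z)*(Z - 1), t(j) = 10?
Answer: 240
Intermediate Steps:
E(Z) = 2*Z*(-1 + Z) (E(Z) = (2*Z)*(-1 + Z) = 2*Z*(-1 + Z))
u(I, M) = 2*M*(-1 + M)
t(6)*u(3, -3) = 10*(2*(-3)*(-1 - 3)) = 10*(2*(-3)*(-4)) = 10*24 = 240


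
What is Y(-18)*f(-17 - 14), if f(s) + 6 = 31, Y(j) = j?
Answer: -450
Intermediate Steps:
f(s) = 25 (f(s) = -6 + 31 = 25)
Y(-18)*f(-17 - 14) = -18*25 = -450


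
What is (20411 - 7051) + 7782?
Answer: 21142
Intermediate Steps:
(20411 - 7051) + 7782 = 13360 + 7782 = 21142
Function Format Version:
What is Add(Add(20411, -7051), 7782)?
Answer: 21142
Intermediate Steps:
Add(Add(20411, -7051), 7782) = Add(13360, 7782) = 21142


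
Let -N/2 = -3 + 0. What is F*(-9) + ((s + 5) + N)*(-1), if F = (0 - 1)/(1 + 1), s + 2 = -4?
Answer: -½ ≈ -0.50000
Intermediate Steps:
s = -6 (s = -2 - 4 = -6)
N = 6 (N = -2*(-3 + 0) = -2*(-3) = 6)
F = -½ (F = -1/2 = -1*½ = -½ ≈ -0.50000)
F*(-9) + ((s + 5) + N)*(-1) = -½*(-9) + ((-6 + 5) + 6)*(-1) = 9/2 + (-1 + 6)*(-1) = 9/2 + 5*(-1) = 9/2 - 5 = -½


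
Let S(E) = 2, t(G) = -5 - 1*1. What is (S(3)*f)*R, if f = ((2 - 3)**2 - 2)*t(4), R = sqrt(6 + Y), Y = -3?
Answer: 12*sqrt(3) ≈ 20.785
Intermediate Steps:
t(G) = -6 (t(G) = -5 - 1 = -6)
R = sqrt(3) (R = sqrt(6 - 3) = sqrt(3) ≈ 1.7320)
f = 6 (f = ((2 - 3)**2 - 2)*(-6) = ((-1)**2 - 2)*(-6) = (1 - 2)*(-6) = -1*(-6) = 6)
(S(3)*f)*R = (2*6)*sqrt(3) = 12*sqrt(3)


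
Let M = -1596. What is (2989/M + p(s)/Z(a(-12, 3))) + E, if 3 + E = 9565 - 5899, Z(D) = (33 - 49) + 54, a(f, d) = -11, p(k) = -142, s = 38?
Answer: 833885/228 ≈ 3657.4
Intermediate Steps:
Z(D) = 38 (Z(D) = -16 + 54 = 38)
E = 3663 (E = -3 + (9565 - 5899) = -3 + 3666 = 3663)
(2989/M + p(s)/Z(a(-12, 3))) + E = (2989/(-1596) - 142/38) + 3663 = (2989*(-1/1596) - 142*1/38) + 3663 = (-427/228 - 71/19) + 3663 = -1279/228 + 3663 = 833885/228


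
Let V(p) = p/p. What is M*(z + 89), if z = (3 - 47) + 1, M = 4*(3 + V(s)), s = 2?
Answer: 736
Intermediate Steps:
V(p) = 1
M = 16 (M = 4*(3 + 1) = 4*4 = 16)
z = -43 (z = -44 + 1 = -43)
M*(z + 89) = 16*(-43 + 89) = 16*46 = 736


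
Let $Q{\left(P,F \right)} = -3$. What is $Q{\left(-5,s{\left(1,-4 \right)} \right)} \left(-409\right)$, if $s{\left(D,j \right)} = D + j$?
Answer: $1227$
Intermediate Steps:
$Q{\left(-5,s{\left(1,-4 \right)} \right)} \left(-409\right) = \left(-3\right) \left(-409\right) = 1227$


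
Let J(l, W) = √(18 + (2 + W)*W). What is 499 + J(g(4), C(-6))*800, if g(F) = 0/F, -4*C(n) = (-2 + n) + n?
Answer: 499 + 400*√149 ≈ 5381.6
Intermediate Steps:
C(n) = ½ - n/2 (C(n) = -((-2 + n) + n)/4 = -(-2 + 2*n)/4 = ½ - n/2)
g(F) = 0
J(l, W) = √(18 + W*(2 + W))
499 + J(g(4), C(-6))*800 = 499 + √(18 + (½ - ½*(-6))² + 2*(½ - ½*(-6)))*800 = 499 + √(18 + (½ + 3)² + 2*(½ + 3))*800 = 499 + √(18 + (7/2)² + 2*(7/2))*800 = 499 + √(18 + 49/4 + 7)*800 = 499 + √(149/4)*800 = 499 + (√149/2)*800 = 499 + 400*√149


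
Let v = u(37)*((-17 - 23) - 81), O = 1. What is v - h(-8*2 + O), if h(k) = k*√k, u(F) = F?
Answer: -4477 + 15*I*√15 ≈ -4477.0 + 58.095*I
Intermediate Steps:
h(k) = k^(3/2)
v = -4477 (v = 37*((-17 - 23) - 81) = 37*(-40 - 81) = 37*(-121) = -4477)
v - h(-8*2 + O) = -4477 - (-8*2 + 1)^(3/2) = -4477 - (-16 + 1)^(3/2) = -4477 - (-15)^(3/2) = -4477 - (-15)*I*√15 = -4477 + 15*I*√15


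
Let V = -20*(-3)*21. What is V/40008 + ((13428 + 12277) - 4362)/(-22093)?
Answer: -68837797/73658062 ≈ -0.93456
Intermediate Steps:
V = 1260 (V = 60*21 = 1260)
V/40008 + ((13428 + 12277) - 4362)/(-22093) = 1260/40008 + ((13428 + 12277) - 4362)/(-22093) = 1260*(1/40008) + (25705 - 4362)*(-1/22093) = 105/3334 + 21343*(-1/22093) = 105/3334 - 21343/22093 = -68837797/73658062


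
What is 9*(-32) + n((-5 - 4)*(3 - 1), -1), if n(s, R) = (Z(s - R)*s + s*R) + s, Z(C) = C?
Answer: 18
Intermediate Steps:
n(s, R) = s + R*s + s*(s - R) (n(s, R) = ((s - R)*s + s*R) + s = (s*(s - R) + R*s) + s = (R*s + s*(s - R)) + s = s + R*s + s*(s - R))
9*(-32) + n((-5 - 4)*(3 - 1), -1) = 9*(-32) + ((-5 - 4)*(3 - 1))*(1 + (-5 - 4)*(3 - 1)) = -288 + (-9*2)*(1 - 9*2) = -288 - 18*(1 - 18) = -288 - 18*(-17) = -288 + 306 = 18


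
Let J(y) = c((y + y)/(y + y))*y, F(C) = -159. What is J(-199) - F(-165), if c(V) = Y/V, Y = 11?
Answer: -2030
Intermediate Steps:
c(V) = 11/V
J(y) = 11*y (J(y) = (11/(((y + y)/(y + y))))*y = (11/(((2*y)/((2*y)))))*y = (11/(((2*y)*(1/(2*y)))))*y = (11/1)*y = (11*1)*y = 11*y)
J(-199) - F(-165) = 11*(-199) - 1*(-159) = -2189 + 159 = -2030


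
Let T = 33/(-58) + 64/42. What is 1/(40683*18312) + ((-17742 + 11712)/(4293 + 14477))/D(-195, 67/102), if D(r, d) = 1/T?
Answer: -12439315554299/40551882596568 ≈ -0.30675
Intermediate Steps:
T = 1163/1218 (T = 33*(-1/58) + 64*(1/42) = -33/58 + 32/21 = 1163/1218 ≈ 0.95484)
D(r, d) = 1218/1163 (D(r, d) = 1/(1163/1218) = 1218/1163)
1/(40683*18312) + ((-17742 + 11712)/(4293 + 14477))/D(-195, 67/102) = 1/(40683*18312) + ((-17742 + 11712)/(4293 + 14477))/(1218/1163) = (1/40683)*(1/18312) - 6030/18770*(1163/1218) = 1/744987096 - 6030*1/18770*(1163/1218) = 1/744987096 - 603/1877*1163/1218 = 1/744987096 - 233763/762062 = -12439315554299/40551882596568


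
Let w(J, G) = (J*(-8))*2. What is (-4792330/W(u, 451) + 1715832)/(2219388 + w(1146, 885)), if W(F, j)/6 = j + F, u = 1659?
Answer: 2171764079/2786531832 ≈ 0.77938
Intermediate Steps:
W(F, j) = 6*F + 6*j (W(F, j) = 6*(j + F) = 6*(F + j) = 6*F + 6*j)
w(J, G) = -16*J (w(J, G) = -8*J*2 = -16*J)
(-4792330/W(u, 451) + 1715832)/(2219388 + w(1146, 885)) = (-4792330/(6*1659 + 6*451) + 1715832)/(2219388 - 16*1146) = (-4792330/(9954 + 2706) + 1715832)/(2219388 - 18336) = (-4792330/12660 + 1715832)/2201052 = (-4792330*1/12660 + 1715832)*(1/2201052) = (-479233/1266 + 1715832)*(1/2201052) = (2171764079/1266)*(1/2201052) = 2171764079/2786531832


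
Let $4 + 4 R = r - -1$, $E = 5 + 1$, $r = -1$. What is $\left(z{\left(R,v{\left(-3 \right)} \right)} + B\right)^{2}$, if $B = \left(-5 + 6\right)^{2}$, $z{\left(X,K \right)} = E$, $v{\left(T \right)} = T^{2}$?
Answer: $49$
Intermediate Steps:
$E = 6$
$R = -1$ ($R = -1 + \frac{-1 - -1}{4} = -1 + \frac{-1 + 1}{4} = -1 + \frac{1}{4} \cdot 0 = -1 + 0 = -1$)
$z{\left(X,K \right)} = 6$
$B = 1$ ($B = 1^{2} = 1$)
$\left(z{\left(R,v{\left(-3 \right)} \right)} + B\right)^{2} = \left(6 + 1\right)^{2} = 7^{2} = 49$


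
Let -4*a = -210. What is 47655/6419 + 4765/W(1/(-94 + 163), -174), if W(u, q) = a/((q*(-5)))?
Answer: 506910235/6419 ≈ 78970.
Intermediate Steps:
a = 105/2 (a = -¼*(-210) = 105/2 ≈ 52.500)
W(u, q) = -21/(2*q) (W(u, q) = 105/(2*((q*(-5)))) = 105/(2*((-5*q))) = 105*(-1/(5*q))/2 = -21/(2*q))
47655/6419 + 4765/W(1/(-94 + 163), -174) = 47655/6419 + 4765/((-21/2/(-174))) = 47655*(1/6419) + 4765/((-21/2*(-1/174))) = 47655/6419 + 4765/(7/116) = 47655/6419 + 4765*(116/7) = 47655/6419 + 552740/7 = 506910235/6419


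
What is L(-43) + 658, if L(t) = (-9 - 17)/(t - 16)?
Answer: 38848/59 ≈ 658.44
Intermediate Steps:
L(t) = -26/(-16 + t)
L(-43) + 658 = -26/(-16 - 43) + 658 = -26/(-59) + 658 = -26*(-1/59) + 658 = 26/59 + 658 = 38848/59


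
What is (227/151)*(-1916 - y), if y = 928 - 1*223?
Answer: -594967/151 ≈ -3940.2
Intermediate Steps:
y = 705 (y = 928 - 223 = 705)
(227/151)*(-1916 - y) = (227/151)*(-1916 - 1*705) = (227*(1/151))*(-1916 - 705) = (227/151)*(-2621) = -594967/151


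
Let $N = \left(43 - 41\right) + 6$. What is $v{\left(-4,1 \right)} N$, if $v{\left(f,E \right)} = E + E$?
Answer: $16$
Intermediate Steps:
$v{\left(f,E \right)} = 2 E$
$N = 8$ ($N = 2 + 6 = 8$)
$v{\left(-4,1 \right)} N = 2 \cdot 1 \cdot 8 = 2 \cdot 8 = 16$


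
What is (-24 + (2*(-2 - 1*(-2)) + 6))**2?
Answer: 324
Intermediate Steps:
(-24 + (2*(-2 - 1*(-2)) + 6))**2 = (-24 + (2*(-2 + 2) + 6))**2 = (-24 + (2*0 + 6))**2 = (-24 + (0 + 6))**2 = (-24 + 6)**2 = (-18)**2 = 324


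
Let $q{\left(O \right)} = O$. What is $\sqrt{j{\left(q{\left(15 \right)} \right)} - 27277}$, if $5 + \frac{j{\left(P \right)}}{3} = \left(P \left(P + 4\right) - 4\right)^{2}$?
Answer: $\sqrt{209591} \approx 457.81$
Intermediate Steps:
$j{\left(P \right)} = -15 + 3 \left(-4 + P \left(4 + P\right)\right)^{2}$ ($j{\left(P \right)} = -15 + 3 \left(P \left(P + 4\right) - 4\right)^{2} = -15 + 3 \left(P \left(4 + P\right) - 4\right)^{2} = -15 + 3 \left(-4 + P \left(4 + P\right)\right)^{2}$)
$\sqrt{j{\left(q{\left(15 \right)} \right)} - 27277} = \sqrt{\left(-15 + 3 \left(-4 + 15^{2} + 4 \cdot 15\right)^{2}\right) - 27277} = \sqrt{\left(-15 + 3 \left(-4 + 225 + 60\right)^{2}\right) - 27277} = \sqrt{\left(-15 + 3 \cdot 281^{2}\right) - 27277} = \sqrt{\left(-15 + 3 \cdot 78961\right) - 27277} = \sqrt{\left(-15 + 236883\right) - 27277} = \sqrt{236868 - 27277} = \sqrt{209591}$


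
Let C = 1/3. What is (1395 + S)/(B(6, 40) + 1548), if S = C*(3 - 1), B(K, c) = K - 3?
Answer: 4187/4653 ≈ 0.89985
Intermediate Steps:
C = ⅓ ≈ 0.33333
B(K, c) = -3 + K
S = ⅔ (S = (3 - 1)/3 = (⅓)*2 = ⅔ ≈ 0.66667)
(1395 + S)/(B(6, 40) + 1548) = (1395 + ⅔)/((-3 + 6) + 1548) = 4187/(3*(3 + 1548)) = (4187/3)/1551 = (4187/3)*(1/1551) = 4187/4653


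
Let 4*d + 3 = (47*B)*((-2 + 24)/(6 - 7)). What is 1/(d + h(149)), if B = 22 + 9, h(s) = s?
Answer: -4/31461 ≈ -0.00012714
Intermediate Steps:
B = 31
d = -32057/4 (d = -3/4 + ((47*31)*((-2 + 24)/(6 - 7)))/4 = -3/4 + (1457*(22/(-1)))/4 = -3/4 + (1457*(22*(-1)))/4 = -3/4 + (1457*(-22))/4 = -3/4 + (1/4)*(-32054) = -3/4 - 16027/2 = -32057/4 ≈ -8014.3)
1/(d + h(149)) = 1/(-32057/4 + 149) = 1/(-31461/4) = -4/31461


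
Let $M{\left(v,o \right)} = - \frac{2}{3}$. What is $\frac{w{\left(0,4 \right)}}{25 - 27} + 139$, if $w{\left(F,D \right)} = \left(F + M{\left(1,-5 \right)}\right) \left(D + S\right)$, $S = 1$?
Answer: $\frac{422}{3} \approx 140.67$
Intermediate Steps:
$M{\left(v,o \right)} = - \frac{2}{3}$ ($M{\left(v,o \right)} = \left(-2\right) \frac{1}{3} = - \frac{2}{3}$)
$w{\left(F,D \right)} = \left(1 + D\right) \left(- \frac{2}{3} + F\right)$ ($w{\left(F,D \right)} = \left(F - \frac{2}{3}\right) \left(D + 1\right) = \left(- \frac{2}{3} + F\right) \left(1 + D\right) = \left(1 + D\right) \left(- \frac{2}{3} + F\right)$)
$\frac{w{\left(0,4 \right)}}{25 - 27} + 139 = \frac{- \frac{2}{3} + 0 - \frac{8}{3} + 4 \cdot 0}{25 - 27} + 139 = \frac{- \frac{2}{3} + 0 - \frac{8}{3} + 0}{-2} + 139 = \left(- \frac{10}{3}\right) \left(- \frac{1}{2}\right) + 139 = \frac{5}{3} + 139 = \frac{422}{3}$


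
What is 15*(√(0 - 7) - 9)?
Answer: -135 + 15*I*√7 ≈ -135.0 + 39.686*I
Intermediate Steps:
15*(√(0 - 7) - 9) = 15*(√(-7) - 9) = 15*(I*√7 - 9) = 15*(-9 + I*√7) = -135 + 15*I*√7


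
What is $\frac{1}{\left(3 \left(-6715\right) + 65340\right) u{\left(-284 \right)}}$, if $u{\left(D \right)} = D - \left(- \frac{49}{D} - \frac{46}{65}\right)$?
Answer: $- \frac{3692}{47298926679} \approx -7.8057 \cdot 10^{-8}$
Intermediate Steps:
$u{\left(D \right)} = \frac{46}{65} + D + \frac{49}{D}$ ($u{\left(D \right)} = D - \left(- \frac{49}{D} - \frac{46}{65}\right) = D - \left(- \frac{46}{65} - \frac{49}{D}\right) = D + \left(\frac{46}{65} + \frac{49}{D}\right) = \frac{46}{65} + D + \frac{49}{D}$)
$\frac{1}{\left(3 \left(-6715\right) + 65340\right) u{\left(-284 \right)}} = \frac{1}{\left(3 \left(-6715\right) + 65340\right) \left(\frac{46}{65} - 284 + \frac{49}{-284}\right)} = \frac{1}{\left(-20145 + 65340\right) \left(\frac{46}{65} - 284 + 49 \left(- \frac{1}{284}\right)\right)} = \frac{1}{45195 \left(\frac{46}{65} - 284 - \frac{49}{284}\right)} = \frac{1}{45195 \left(- \frac{5232761}{18460}\right)} = \frac{1}{45195} \left(- \frac{18460}{5232761}\right) = - \frac{3692}{47298926679}$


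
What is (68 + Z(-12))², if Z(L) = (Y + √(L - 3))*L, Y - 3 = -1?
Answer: -224 - 1056*I*√15 ≈ -224.0 - 4089.9*I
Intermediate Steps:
Y = 2 (Y = 3 - 1 = 2)
Z(L) = L*(2 + √(-3 + L)) (Z(L) = (2 + √(L - 3))*L = (2 + √(-3 + L))*L = L*(2 + √(-3 + L)))
(68 + Z(-12))² = (68 - 12*(2 + √(-3 - 12)))² = (68 - 12*(2 + √(-15)))² = (68 - 12*(2 + I*√15))² = (68 + (-24 - 12*I*√15))² = (44 - 12*I*√15)²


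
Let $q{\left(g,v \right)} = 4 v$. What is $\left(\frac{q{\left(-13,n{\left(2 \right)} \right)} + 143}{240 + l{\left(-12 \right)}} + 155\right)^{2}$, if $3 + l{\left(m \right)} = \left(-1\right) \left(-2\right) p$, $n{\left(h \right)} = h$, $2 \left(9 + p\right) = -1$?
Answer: $\frac{1151991481}{47524} \approx 24240.0$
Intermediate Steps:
$p = - \frac{19}{2}$ ($p = -9 + \frac{1}{2} \left(-1\right) = -9 - \frac{1}{2} = - \frac{19}{2} \approx -9.5$)
$l{\left(m \right)} = -22$ ($l{\left(m \right)} = -3 + \left(-1\right) \left(-2\right) \left(- \frac{19}{2}\right) = -3 + 2 \left(- \frac{19}{2}\right) = -3 - 19 = -22$)
$\left(\frac{q{\left(-13,n{\left(2 \right)} \right)} + 143}{240 + l{\left(-12 \right)}} + 155\right)^{2} = \left(\frac{4 \cdot 2 + 143}{240 - 22} + 155\right)^{2} = \left(\frac{8 + 143}{218} + 155\right)^{2} = \left(151 \cdot \frac{1}{218} + 155\right)^{2} = \left(\frac{151}{218} + 155\right)^{2} = \left(\frac{33941}{218}\right)^{2} = \frac{1151991481}{47524}$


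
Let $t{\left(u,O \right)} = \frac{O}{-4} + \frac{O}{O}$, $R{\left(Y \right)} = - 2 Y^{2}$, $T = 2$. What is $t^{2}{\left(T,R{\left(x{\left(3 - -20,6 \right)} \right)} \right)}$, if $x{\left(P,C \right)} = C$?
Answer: $361$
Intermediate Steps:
$t{\left(u,O \right)} = 1 - \frac{O}{4}$ ($t{\left(u,O \right)} = O \left(- \frac{1}{4}\right) + 1 = - \frac{O}{4} + 1 = 1 - \frac{O}{4}$)
$t^{2}{\left(T,R{\left(x{\left(3 - -20,6 \right)} \right)} \right)} = \left(1 - \frac{\left(-2\right) 6^{2}}{4}\right)^{2} = \left(1 - \frac{\left(-2\right) 36}{4}\right)^{2} = \left(1 - -18\right)^{2} = \left(1 + 18\right)^{2} = 19^{2} = 361$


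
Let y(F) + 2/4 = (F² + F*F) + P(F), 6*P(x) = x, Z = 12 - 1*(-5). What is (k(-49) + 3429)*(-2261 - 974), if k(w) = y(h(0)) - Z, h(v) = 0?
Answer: -22072405/2 ≈ -1.1036e+7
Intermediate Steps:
Z = 17 (Z = 12 + 5 = 17)
P(x) = x/6
y(F) = -½ + 2*F² + F/6 (y(F) = -½ + ((F² + F*F) + F/6) = -½ + ((F² + F²) + F/6) = -½ + (2*F² + F/6) = -½ + 2*F² + F/6)
k(w) = -35/2 (k(w) = (-½ + 2*0² + (⅙)*0) - 1*17 = (-½ + 2*0 + 0) - 17 = (-½ + 0 + 0) - 17 = -½ - 17 = -35/2)
(k(-49) + 3429)*(-2261 - 974) = (-35/2 + 3429)*(-2261 - 974) = (6823/2)*(-3235) = -22072405/2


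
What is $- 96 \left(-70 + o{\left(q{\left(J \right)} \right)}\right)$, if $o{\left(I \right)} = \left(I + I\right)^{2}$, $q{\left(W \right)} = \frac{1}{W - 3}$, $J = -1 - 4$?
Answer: $6714$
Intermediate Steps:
$J = -5$
$q{\left(W \right)} = \frac{1}{-3 + W}$
$o{\left(I \right)} = 4 I^{2}$ ($o{\left(I \right)} = \left(2 I\right)^{2} = 4 I^{2}$)
$- 96 \left(-70 + o{\left(q{\left(J \right)} \right)}\right) = - 96 \left(-70 + 4 \left(\frac{1}{-3 - 5}\right)^{2}\right) = - 96 \left(-70 + 4 \left(\frac{1}{-8}\right)^{2}\right) = - 96 \left(-70 + 4 \left(- \frac{1}{8}\right)^{2}\right) = - 96 \left(-70 + 4 \cdot \frac{1}{64}\right) = - 96 \left(-70 + \frac{1}{16}\right) = \left(-96\right) \left(- \frac{1119}{16}\right) = 6714$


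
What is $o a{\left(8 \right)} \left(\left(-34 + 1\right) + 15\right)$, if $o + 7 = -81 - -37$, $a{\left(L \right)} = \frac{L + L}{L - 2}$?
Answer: $2448$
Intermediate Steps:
$a{\left(L \right)} = \frac{2 L}{-2 + L}$
$o = -51$ ($o = -7 - 44 = -51$)
$o a{\left(8 \right)} \left(\left(-34 + 1\right) + 15\right) = - 51 \cdot 2 \cdot 8 \frac{1}{-2 + 8} \left(\left(-34 + 1\right) + 15\right) = - 51 \cdot 2 \cdot 8 \cdot \frac{1}{6} \left(-33 + 15\right) = - 51 \cdot 2 \cdot 8 \cdot \frac{1}{6} \left(-18\right) = \left(-51\right) \frac{8}{3} \left(-18\right) = \left(-136\right) \left(-18\right) = 2448$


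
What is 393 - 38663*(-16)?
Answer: 619001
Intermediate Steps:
393 - 38663*(-16) = 393 - 943*(-656) = 393 + 618608 = 619001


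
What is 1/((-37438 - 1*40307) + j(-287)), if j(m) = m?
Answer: -1/78032 ≈ -1.2815e-5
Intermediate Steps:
1/((-37438 - 1*40307) + j(-287)) = 1/((-37438 - 1*40307) - 287) = 1/((-37438 - 40307) - 287) = 1/(-77745 - 287) = 1/(-78032) = -1/78032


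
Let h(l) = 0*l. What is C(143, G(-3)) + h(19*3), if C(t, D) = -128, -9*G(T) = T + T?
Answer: -128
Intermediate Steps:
G(T) = -2*T/9 (G(T) = -(T + T)/9 = -2*T/9)
h(l) = 0
C(143, G(-3)) + h(19*3) = -128 + 0 = -128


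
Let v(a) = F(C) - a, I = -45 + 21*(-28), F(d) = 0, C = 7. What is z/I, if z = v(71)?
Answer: 71/633 ≈ 0.11216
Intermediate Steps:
I = -633 (I = -45 - 588 = -633)
v(a) = -a (v(a) = 0 - a = -a)
z = -71 (z = -1*71 = -71)
z/I = -71/(-633) = -71*(-1/633) = 71/633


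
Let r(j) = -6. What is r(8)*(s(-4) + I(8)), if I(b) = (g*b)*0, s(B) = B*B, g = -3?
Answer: -96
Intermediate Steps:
s(B) = B**2
I(b) = 0 (I(b) = -3*b*0 = 0)
r(8)*(s(-4) + I(8)) = -6*((-4)**2 + 0) = -6*(16 + 0) = -6*16 = -96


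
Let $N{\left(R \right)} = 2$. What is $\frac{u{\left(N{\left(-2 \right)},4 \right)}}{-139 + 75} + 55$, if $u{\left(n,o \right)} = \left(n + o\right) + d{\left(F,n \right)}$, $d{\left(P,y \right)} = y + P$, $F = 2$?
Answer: $\frac{1755}{32} \approx 54.844$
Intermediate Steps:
$d{\left(P,y \right)} = P + y$
$u{\left(n,o \right)} = 2 + o + 2 n$ ($u{\left(n,o \right)} = \left(n + o\right) + \left(2 + n\right) = 2 + o + 2 n$)
$\frac{u{\left(N{\left(-2 \right)},4 \right)}}{-139 + 75} + 55 = \frac{2 + 4 + 2 \cdot 2}{-139 + 75} + 55 = \frac{2 + 4 + 4}{-64} + 55 = \left(- \frac{1}{64}\right) 10 + 55 = - \frac{5}{32} + 55 = \frac{1755}{32}$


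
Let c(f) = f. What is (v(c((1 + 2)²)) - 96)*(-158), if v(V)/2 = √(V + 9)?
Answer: 15168 - 948*√2 ≈ 13827.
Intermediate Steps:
v(V) = 2*√(9 + V) (v(V) = 2*√(V + 9) = 2*√(9 + V))
(v(c((1 + 2)²)) - 96)*(-158) = (2*√(9 + (1 + 2)²) - 96)*(-158) = (2*√(9 + 3²) - 96)*(-158) = (2*√(9 + 9) - 96)*(-158) = (2*√18 - 96)*(-158) = (2*(3*√2) - 96)*(-158) = (6*√2 - 96)*(-158) = (-96 + 6*√2)*(-158) = 15168 - 948*√2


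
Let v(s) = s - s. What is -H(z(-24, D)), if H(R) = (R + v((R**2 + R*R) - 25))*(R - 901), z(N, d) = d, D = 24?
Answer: 21048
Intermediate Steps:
v(s) = 0
H(R) = R*(-901 + R) (H(R) = (R + 0)*(R - 901) = R*(-901 + R))
-H(z(-24, D)) = -24*(-901 + 24) = -24*(-877) = -1*(-21048) = 21048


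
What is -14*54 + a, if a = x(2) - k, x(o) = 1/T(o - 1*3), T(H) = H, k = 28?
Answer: -785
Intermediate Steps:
x(o) = 1/(-3 + o) (x(o) = 1/(o - 1*3) = 1/(o - 3) = 1/(-3 + o))
a = -29 (a = 1/(-3 + 2) - 1*28 = 1/(-1) - 28 = -1 - 28 = -29)
-14*54 + a = -14*54 - 29 = -756 - 29 = -785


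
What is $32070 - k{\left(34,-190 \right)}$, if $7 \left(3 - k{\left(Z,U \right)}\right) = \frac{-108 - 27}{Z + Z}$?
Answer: $\frac{15263757}{476} \approx 32067.0$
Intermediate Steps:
$k{\left(Z,U \right)} = 3 + \frac{135}{14 Z}$ ($k{\left(Z,U \right)} = 3 - \frac{\left(-108 - 27\right) \frac{1}{Z + Z}}{7} = 3 - \frac{\left(-135\right) \frac{1}{2 Z}}{7} = 3 - \frac{\left(- \frac{135}{2}\right) \frac{1}{Z}}{7} = 3 + \frac{135}{14 Z}$)
$32070 - k{\left(34,-190 \right)} = 32070 - \left(3 + \frac{135}{14 \cdot 34}\right) = 32070 - \left(3 + \frac{135}{14} \cdot \frac{1}{34}\right) = 32070 - \left(3 + \frac{135}{476}\right) = 32070 - \frac{1563}{476} = \frac{15263757}{476}$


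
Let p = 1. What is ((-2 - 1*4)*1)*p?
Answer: -6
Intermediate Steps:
((-2 - 1*4)*1)*p = ((-2 - 1*4)*1)*1 = ((-2 - 4)*1)*1 = -6*1*1 = -6*1 = -6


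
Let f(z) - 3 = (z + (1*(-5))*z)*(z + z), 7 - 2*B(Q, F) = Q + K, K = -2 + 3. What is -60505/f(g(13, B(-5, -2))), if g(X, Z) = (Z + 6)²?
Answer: 24202/55967 ≈ 0.43243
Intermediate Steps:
K = 1
B(Q, F) = 3 - Q/2 (B(Q, F) = 7/2 - (Q + 1)/2 = 7/2 - (1 + Q)/2 = 7/2 + (-½ - Q/2) = 3 - Q/2)
g(X, Z) = (6 + Z)²
f(z) = 3 - 8*z² (f(z) = 3 + (z + (1*(-5))*z)*(z + z) = 3 + (z - 5*z)*(2*z) = 3 + (-4*z)*(2*z) = 3 - 8*z²)
-60505/f(g(13, B(-5, -2))) = -60505/(3 - 8*(6 + (3 - ½*(-5)))⁴) = -60505/(3 - 8*(6 + (3 + 5/2))⁴) = -60505/(3 - 8*(6 + 11/2)⁴) = -60505/(3 - 8*((23/2)²)²) = -60505/(3 - 8*(529/4)²) = -60505/(3 - 8*279841/16) = -60505/(3 - 279841/2) = -60505/(-279835/2) = -60505*(-2/279835) = 24202/55967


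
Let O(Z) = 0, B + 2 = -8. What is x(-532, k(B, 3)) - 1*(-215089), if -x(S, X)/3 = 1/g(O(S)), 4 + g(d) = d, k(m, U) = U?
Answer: 860359/4 ≈ 2.1509e+5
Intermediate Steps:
B = -10 (B = -2 - 8 = -10)
g(d) = -4 + d
x(S, X) = ¾ (x(S, X) = -3/(-4 + 0) = -3/(-4) = -3*(-¼) = ¾)
x(-532, k(B, 3)) - 1*(-215089) = ¾ - 1*(-215089) = ¾ + 215089 = 860359/4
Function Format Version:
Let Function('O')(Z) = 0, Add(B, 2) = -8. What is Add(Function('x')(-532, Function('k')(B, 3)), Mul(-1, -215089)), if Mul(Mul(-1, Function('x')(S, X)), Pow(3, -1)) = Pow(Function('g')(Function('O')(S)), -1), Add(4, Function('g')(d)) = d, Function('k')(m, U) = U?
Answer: Rational(860359, 4) ≈ 2.1509e+5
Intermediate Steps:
B = -10 (B = Add(-2, -8) = -10)
Function('g')(d) = Add(-4, d)
Function('x')(S, X) = Rational(3, 4) (Function('x')(S, X) = Mul(-3, Pow(Add(-4, 0), -1)) = Mul(-3, Pow(-4, -1)) = Mul(-3, Rational(-1, 4)) = Rational(3, 4))
Add(Function('x')(-532, Function('k')(B, 3)), Mul(-1, -215089)) = Add(Rational(3, 4), Mul(-1, -215089)) = Add(Rational(3, 4), 215089) = Rational(860359, 4)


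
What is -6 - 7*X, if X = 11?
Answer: -83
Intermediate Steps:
-6 - 7*X = -6 - 7*11 = -6 - 77 = -83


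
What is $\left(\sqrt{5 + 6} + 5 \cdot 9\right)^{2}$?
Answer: $\left(45 + \sqrt{11}\right)^{2} \approx 2334.5$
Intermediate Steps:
$\left(\sqrt{5 + 6} + 5 \cdot 9\right)^{2} = \left(\sqrt{11} + 45\right)^{2} = \left(45 + \sqrt{11}\right)^{2}$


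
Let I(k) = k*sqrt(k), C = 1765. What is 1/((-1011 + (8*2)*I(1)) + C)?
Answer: 1/770 ≈ 0.0012987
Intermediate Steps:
I(k) = k**(3/2)
1/((-1011 + (8*2)*I(1)) + C) = 1/((-1011 + (8*2)*1**(3/2)) + 1765) = 1/((-1011 + 16*1) + 1765) = 1/((-1011 + 16) + 1765) = 1/(-995 + 1765) = 1/770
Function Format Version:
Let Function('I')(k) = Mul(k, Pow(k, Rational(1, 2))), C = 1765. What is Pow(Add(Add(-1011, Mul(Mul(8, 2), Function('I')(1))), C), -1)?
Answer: Rational(1, 770) ≈ 0.0012987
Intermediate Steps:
Function('I')(k) = Pow(k, Rational(3, 2))
Pow(Add(Add(-1011, Mul(Mul(8, 2), Function('I')(1))), C), -1) = Pow(Add(Add(-1011, Mul(Mul(8, 2), Pow(1, Rational(3, 2)))), 1765), -1) = Pow(Add(Add(-1011, Mul(16, 1)), 1765), -1) = Pow(Add(Add(-1011, 16), 1765), -1) = Pow(Add(-995, 1765), -1) = Pow(770, -1) = Rational(1, 770)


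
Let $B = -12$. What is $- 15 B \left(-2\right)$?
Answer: $-360$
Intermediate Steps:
$- 15 B \left(-2\right) = \left(-15\right) \left(-12\right) \left(-2\right) = 180 \left(-2\right) = -360$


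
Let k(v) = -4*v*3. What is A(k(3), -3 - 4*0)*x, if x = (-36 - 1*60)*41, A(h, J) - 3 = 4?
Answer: -27552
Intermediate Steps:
k(v) = -12*v
A(h, J) = 7 (A(h, J) = 3 + 4 = 7)
x = -3936 (x = (-36 - 60)*41 = -96*41 = -3936)
A(k(3), -3 - 4*0)*x = 7*(-3936) = -27552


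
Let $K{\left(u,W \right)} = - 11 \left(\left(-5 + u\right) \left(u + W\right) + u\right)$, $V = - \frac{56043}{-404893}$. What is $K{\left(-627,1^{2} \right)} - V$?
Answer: $- \frac{1759282410158}{404893} \approx -4.3451 \cdot 10^{6}$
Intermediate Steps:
$V = \frac{56043}{404893}$ ($V = \left(-56043\right) \left(- \frac{1}{404893}\right) = \frac{56043}{404893} \approx 0.13841$)
$K{\left(u,W \right)} = - 11 u - 11 \left(-5 + u\right) \left(W + u\right)$ ($K{\left(u,W \right)} = - 11 \left(\left(-5 + u\right) \left(W + u\right) + u\right) = - 11 \left(u + \left(-5 + u\right) \left(W + u\right)\right) = - 11 u - 11 \left(-5 + u\right) \left(W + u\right)$)
$K{\left(-627,1^{2} \right)} - V = \left(- 11 \left(-627\right)^{2} + 44 \left(-627\right) + 55 \cdot 1^{2} - 11 \cdot 1^{2} \left(-627\right)\right) - \frac{56043}{404893} = \left(\left(-11\right) 393129 - 27588 + 55 \cdot 1 - 11 \left(-627\right)\right) - \frac{56043}{404893} = \left(-4324419 - 27588 + 55 + 6897\right) - \frac{56043}{404893} = -4345055 - \frac{56043}{404893} = - \frac{1759282410158}{404893}$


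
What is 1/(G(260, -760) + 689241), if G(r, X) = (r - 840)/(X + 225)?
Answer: 107/73748903 ≈ 1.4509e-6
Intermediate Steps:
G(r, X) = (-840 + r)/(225 + X)
1/(G(260, -760) + 689241) = 1/((-840 + 260)/(225 - 760) + 689241) = 1/(-580/(-535) + 689241) = 1/(-1/535*(-580) + 689241) = 1/(116/107 + 689241) = 1/(73748903/107) = 107/73748903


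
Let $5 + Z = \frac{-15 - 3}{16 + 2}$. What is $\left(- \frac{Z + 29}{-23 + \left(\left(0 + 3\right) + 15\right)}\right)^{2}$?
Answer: $\frac{529}{25} \approx 21.16$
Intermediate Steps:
$Z = -6$ ($Z = -5 + \frac{-15 - 3}{16 + 2} = -5 - \frac{18}{18} = -5 - 1 = -6$)
$\left(- \frac{Z + 29}{-23 + \left(\left(0 + 3\right) + 15\right)}\right)^{2} = \left(- \frac{-6 + 29}{-23 + \left(\left(0 + 3\right) + 15\right)}\right)^{2} = \left(- \frac{23}{-23 + \left(3 + 15\right)}\right)^{2} = \left(- \frac{23}{-23 + 18}\right)^{2} = \left(- \frac{23}{-5}\right)^{2} = \left(- \frac{23 \left(-1\right)}{5}\right)^{2} = \left(\left(-1\right) \left(- \frac{23}{5}\right)\right)^{2} = \left(\frac{23}{5}\right)^{2} = \frac{529}{25}$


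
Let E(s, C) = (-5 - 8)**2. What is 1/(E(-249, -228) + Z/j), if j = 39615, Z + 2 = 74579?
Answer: 13205/2256504 ≈ 0.0058520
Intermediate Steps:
Z = 74577 (Z = -2 + 74579 = 74577)
E(s, C) = 169 (E(s, C) = (-13)**2 = 169)
1/(E(-249, -228) + Z/j) = 1/(169 + 74577/39615) = 1/(169 + 74577*(1/39615)) = 1/(169 + 24859/13205) = 1/(2256504/13205) = 13205/2256504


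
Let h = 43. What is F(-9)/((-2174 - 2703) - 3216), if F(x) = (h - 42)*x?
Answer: 9/8093 ≈ 0.0011121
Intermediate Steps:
F(x) = x (F(x) = (43 - 42)*x = 1*x = x)
F(-9)/((-2174 - 2703) - 3216) = -9/((-2174 - 2703) - 3216) = -9/(-4877 - 3216) = -9/(-8093) = -9*(-1/8093) = 9/8093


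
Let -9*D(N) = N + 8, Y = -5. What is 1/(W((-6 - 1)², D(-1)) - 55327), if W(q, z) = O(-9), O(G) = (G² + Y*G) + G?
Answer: -1/55210 ≈ -1.8113e-5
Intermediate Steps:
O(G) = G² - 4*G (O(G) = (G² - 5*G) + G = G² - 4*G)
D(N) = -8/9 - N/9 (D(N) = -(N + 8)/9 = -(8 + N)/9 = -8/9 - N/9)
W(q, z) = 117 (W(q, z) = -9*(-4 - 9) = -9*(-13) = 117)
1/(W((-6 - 1)², D(-1)) - 55327) = 1/(117 - 55327) = 1/(-55210) = -1/55210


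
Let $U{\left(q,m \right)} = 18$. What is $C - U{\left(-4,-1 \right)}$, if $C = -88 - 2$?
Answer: $-108$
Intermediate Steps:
$C = -90$ ($C = -88 - 2 = -90$)
$C - U{\left(-4,-1 \right)} = -90 - 18 = -108$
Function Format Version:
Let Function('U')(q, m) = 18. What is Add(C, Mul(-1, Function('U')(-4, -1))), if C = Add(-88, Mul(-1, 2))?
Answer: -108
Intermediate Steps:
C = -90 (C = Add(-88, -2) = -90)
Add(C, Mul(-1, Function('U')(-4, -1))) = Add(-90, Mul(-1, 18)) = Add(-90, -18) = -108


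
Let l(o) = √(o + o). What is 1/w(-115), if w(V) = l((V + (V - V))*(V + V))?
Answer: 1/230 ≈ 0.0043478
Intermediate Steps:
l(o) = √2*√o (l(o) = √(2*o) = √2*√o)
w(V) = 2*√(V²) (w(V) = √2*√((V + (V - V))*(V + V)) = √2*√((V + 0)*(2*V)) = √2*√(V*(2*V)) = √2*√(2*V²) = √2*(√2*√(V²)) = 2*√(V²))
1/w(-115) = 1/(2*√((-115)²)) = 1/(2*√13225) = 1/(2*115) = 1/230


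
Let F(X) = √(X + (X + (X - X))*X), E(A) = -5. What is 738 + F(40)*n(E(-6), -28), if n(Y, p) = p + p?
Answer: 738 - 112*√410 ≈ -1529.8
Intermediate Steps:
F(X) = √(X + X²) (F(X) = √(X + (X + 0)*X) = √(X + X*X) = √(X + X²))
n(Y, p) = 2*p
738 + F(40)*n(E(-6), -28) = 738 + √(40*(1 + 40))*(2*(-28)) = 738 + √(40*41)*(-56) = 738 + √1640*(-56) = 738 + (2*√410)*(-56) = 738 - 112*√410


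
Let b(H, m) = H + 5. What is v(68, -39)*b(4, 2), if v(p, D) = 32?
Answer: 288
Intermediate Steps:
b(H, m) = 5 + H
v(68, -39)*b(4, 2) = 32*(5 + 4) = 32*9 = 288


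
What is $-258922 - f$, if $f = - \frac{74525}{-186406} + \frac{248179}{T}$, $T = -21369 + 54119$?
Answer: $- \frac{35925336866396}{138745375} \approx -2.5893 \cdot 10^{5}$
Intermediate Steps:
$T = 32750$
$f = \frac{1106880646}{138745375}$ ($f = - \frac{74525}{-186406} + \frac{248179}{32750} = \left(-74525\right) \left(- \frac{1}{186406}\right) + 248179 \cdot \frac{1}{32750} = \frac{6775}{16946} + \frac{248179}{32750} = \frac{1106880646}{138745375} \approx 7.9778$)
$-258922 - f = -258922 - \frac{1106880646}{138745375} = - \frac{35925336866396}{138745375}$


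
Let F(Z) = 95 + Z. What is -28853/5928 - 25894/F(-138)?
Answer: 152258953/254904 ≈ 597.32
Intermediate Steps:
-28853/5928 - 25894/F(-138) = -28853/5928 - 25894/(95 - 138) = -28853*1/5928 - 25894/(-43) = -28853/5928 - 25894*(-1/43) = -28853/5928 + 25894/43 = 152258953/254904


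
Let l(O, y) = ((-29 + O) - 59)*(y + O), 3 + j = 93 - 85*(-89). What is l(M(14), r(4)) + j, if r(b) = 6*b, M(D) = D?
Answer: 4843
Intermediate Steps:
j = 7655 (j = -3 + (93 - 85*(-89)) = -3 + (93 + 7565) = -3 + 7658 = 7655)
l(O, y) = (-88 + O)*(O + y)
l(M(14), r(4)) + j = (14² - 88*14 - 528*4 + 14*(6*4)) + 7655 = (196 - 1232 - 88*24 + 14*24) + 7655 = (196 - 1232 - 2112 + 336) + 7655 = -2812 + 7655 = 4843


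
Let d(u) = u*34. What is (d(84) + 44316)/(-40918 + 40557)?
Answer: -47172/361 ≈ -130.67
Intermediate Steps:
d(u) = 34*u
(d(84) + 44316)/(-40918 + 40557) = (34*84 + 44316)/(-40918 + 40557) = (2856 + 44316)/(-361) = 47172*(-1/361) = -47172/361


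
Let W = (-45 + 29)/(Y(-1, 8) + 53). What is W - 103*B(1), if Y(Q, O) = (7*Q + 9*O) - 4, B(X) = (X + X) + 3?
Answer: -29363/57 ≈ -515.14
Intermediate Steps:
B(X) = 3 + 2*X (B(X) = 2*X + 3 = 3 + 2*X)
Y(Q, O) = -4 + 7*Q + 9*O
W = -8/57 (W = (-45 + 29)/((-4 + 7*(-1) + 9*8) + 53) = -16/((-4 - 7 + 72) + 53) = -16/(61 + 53) = -16/114 = -16*1/114 = -8/57 ≈ -0.14035)
W - 103*B(1) = -8/57 - 103*(3 + 2*1) = -8/57 - 103*(3 + 2) = -8/57 - 103*5 = -8/57 - 515 = -29363/57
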